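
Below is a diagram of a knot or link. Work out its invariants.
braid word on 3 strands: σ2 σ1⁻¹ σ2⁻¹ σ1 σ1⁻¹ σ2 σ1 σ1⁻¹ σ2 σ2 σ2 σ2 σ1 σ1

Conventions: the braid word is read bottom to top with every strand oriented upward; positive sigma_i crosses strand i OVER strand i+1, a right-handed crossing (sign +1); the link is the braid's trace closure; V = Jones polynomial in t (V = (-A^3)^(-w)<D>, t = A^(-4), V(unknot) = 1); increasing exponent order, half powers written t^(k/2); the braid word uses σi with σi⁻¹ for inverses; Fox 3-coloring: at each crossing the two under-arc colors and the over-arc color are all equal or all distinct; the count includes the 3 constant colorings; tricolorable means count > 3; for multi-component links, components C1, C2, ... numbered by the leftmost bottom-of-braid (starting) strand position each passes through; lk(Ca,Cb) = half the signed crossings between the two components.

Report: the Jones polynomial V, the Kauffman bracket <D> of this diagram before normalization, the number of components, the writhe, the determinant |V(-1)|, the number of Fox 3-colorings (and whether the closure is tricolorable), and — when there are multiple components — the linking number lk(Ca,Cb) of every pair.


Jones polynomial: V(t) = t^2 - t^3 + 2t^4 - 2t^5 + 3t^6 - 2t^7 + t^8 - t^9
<D> = -A^-18 + A^-14 - 2A^-10 + 3A^-6 - 2A^-2 + 2A^2 - A^6 + A^10; writhe +6
components 1, writhe +6 (14 crossings)
3-colorings: 3 of 3^14, det 13 — not tricolorable
note: w = +6 shifts under R1 moves; the (-A^3)^(-6) factor cancels that in V


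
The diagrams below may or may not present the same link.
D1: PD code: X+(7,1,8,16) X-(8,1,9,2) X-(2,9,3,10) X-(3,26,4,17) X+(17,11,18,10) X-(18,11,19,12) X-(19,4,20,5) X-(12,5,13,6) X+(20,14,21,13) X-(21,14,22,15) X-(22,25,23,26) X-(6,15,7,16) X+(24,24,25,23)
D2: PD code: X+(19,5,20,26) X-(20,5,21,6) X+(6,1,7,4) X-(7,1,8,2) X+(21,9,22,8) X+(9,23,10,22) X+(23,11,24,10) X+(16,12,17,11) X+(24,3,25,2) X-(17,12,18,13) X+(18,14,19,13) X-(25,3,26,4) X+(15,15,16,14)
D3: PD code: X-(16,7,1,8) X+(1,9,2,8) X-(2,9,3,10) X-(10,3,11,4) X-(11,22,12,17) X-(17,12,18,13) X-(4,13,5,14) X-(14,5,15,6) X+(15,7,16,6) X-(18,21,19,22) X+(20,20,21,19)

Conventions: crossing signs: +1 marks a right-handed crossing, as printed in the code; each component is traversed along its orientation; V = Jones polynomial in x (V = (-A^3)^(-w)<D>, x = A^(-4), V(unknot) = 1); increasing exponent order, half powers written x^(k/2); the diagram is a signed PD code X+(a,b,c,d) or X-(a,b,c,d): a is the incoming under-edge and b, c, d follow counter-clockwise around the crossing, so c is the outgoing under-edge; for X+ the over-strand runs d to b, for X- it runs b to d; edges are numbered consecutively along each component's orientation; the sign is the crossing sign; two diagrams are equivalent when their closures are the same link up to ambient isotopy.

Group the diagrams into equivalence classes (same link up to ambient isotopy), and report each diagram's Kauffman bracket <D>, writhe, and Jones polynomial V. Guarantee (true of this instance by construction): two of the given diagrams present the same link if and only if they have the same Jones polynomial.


classes: {D1, D3} | {D2}
V(D1) = x^(-13/2) - x^(-11/2) + x^(-9/2) - 2x^(-7/2) - x^(-3/2)  [13 crossings, <D> = A^-9 + 2A^-1 - A^3 + A^7 - A^11, w = -5]
V(D2) = -x^(1/2) - x^(3/2) - x^(5/2) + x^(9/2)  (w +5, c 13, <D> = -A^-3 + A^5 + A^9 + A^13)
D3 (bracket A^-9 + 2A^-1 - A^3 + A^7 - A^11; 11 crossings at w = -5): V = x^(-13/2) - x^(-11/2) + x^(-9/2) - 2x^(-7/2) - x^(-3/2)
note: 2 classes among 3 diagrams; unequal V(x) rules out equality


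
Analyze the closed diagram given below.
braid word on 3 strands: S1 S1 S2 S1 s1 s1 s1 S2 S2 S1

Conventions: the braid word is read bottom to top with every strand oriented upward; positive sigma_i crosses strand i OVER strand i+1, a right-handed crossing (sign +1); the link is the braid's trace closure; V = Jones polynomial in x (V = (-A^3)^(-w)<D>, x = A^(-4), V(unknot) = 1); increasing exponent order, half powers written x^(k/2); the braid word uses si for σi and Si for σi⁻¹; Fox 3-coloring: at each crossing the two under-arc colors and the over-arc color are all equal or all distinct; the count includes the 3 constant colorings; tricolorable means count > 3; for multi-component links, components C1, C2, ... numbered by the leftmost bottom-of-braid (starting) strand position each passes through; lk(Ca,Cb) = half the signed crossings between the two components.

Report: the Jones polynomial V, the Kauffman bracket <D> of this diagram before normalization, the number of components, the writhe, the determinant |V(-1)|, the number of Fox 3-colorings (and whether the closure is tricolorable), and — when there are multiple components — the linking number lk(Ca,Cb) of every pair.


V = x^-7 - 2x^-6 + 2x^-5 - 3x^-4 + 3x^-3 - 2x^-2 + 2x^-1
<D> = 2A^-8 - 2A^-4 + 3 - 3A^4 + 2A^8 - 2A^12 + A^16 (w = -4)
1 component over 10 crossings, w = -4
9 Fox colorings among 3^10, |V(-1)| = 15: tricolorable
why: w = -4 (over 10 crossings) is diagram-only; (-A^3)^(4) removes it from V


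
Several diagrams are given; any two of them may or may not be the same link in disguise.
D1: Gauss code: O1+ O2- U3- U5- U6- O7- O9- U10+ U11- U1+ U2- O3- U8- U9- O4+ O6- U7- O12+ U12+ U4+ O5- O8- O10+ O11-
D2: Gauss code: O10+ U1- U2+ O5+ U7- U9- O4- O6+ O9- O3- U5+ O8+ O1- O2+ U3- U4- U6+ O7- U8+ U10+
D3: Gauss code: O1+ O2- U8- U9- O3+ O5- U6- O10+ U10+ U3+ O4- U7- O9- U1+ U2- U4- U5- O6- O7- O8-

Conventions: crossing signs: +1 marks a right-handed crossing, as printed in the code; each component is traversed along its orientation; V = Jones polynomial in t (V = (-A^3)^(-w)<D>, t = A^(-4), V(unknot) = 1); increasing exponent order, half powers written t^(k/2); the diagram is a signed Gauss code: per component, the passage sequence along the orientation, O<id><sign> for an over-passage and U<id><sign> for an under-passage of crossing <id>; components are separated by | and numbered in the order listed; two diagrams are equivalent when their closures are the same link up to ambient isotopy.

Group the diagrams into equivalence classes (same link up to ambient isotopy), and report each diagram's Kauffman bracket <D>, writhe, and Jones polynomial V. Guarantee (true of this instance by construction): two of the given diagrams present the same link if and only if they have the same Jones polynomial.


grouping into links: {D1, D3} | {D2}
V(D1) = -t^-6 + t^-5 - t^-4 + 2t^-3 - t^-2 + t^-1  (w -4, c 12, <D> = A^-8 - A^-4 + 2 - A^4 + A^8 - A^12)
D2 (bracket A^-8 - A^-4 + 1 - A^4 + A^8; 10 crossings at w = 0): V = t^-2 - t^-1 + 1 - t + t^2
V(D3) = -t^-6 + t^-5 - t^-4 + 2t^-3 - t^-2 + t^-1  (w -4, c 10, <D> = A^-8 - A^-4 + 2 - A^4 + A^8 - A^12)
key observation: comparing 3 Jones polynomials yields 2 groups


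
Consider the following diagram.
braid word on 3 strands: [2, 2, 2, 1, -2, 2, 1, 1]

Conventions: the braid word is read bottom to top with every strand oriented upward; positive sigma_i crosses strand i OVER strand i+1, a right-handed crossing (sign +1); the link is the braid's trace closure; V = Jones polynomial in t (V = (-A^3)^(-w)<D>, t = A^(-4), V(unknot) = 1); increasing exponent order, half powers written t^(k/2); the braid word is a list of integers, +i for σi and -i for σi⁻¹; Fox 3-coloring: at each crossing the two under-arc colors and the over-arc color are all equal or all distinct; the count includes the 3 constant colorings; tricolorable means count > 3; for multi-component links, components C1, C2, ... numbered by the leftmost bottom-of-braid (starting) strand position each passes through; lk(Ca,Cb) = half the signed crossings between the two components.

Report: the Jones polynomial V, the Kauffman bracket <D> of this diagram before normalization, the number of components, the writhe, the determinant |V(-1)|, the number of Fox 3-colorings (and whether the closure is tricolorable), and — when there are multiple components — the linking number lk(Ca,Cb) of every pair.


V(t) = t^2 + 2t^4 - 2t^5 + t^6 - 2t^7 + t^8
bracket: A^-14 - 2A^-10 + A^-6 - 2A^-2 + 2A^2 + A^10, w = +6
1 component, writhe +6, over 8 crossings
det 9, colorings 27 of 3^8 — tricolorable
observation: |V(-1)| = 9: so tricolorable, since 3 divides 9


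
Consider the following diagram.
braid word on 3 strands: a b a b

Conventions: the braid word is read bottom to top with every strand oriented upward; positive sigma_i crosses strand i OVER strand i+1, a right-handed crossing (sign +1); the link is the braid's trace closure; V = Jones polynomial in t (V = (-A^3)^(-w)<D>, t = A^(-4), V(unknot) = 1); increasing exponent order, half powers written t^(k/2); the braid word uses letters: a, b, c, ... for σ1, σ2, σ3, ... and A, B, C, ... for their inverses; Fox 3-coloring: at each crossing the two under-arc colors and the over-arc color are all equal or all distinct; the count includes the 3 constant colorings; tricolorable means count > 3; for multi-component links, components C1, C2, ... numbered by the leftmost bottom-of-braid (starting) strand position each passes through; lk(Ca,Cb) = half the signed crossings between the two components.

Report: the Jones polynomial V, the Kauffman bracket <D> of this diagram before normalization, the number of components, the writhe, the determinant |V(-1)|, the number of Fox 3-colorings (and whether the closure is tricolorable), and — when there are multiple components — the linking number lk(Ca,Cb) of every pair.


V(t) = t + t^3 - t^4
bracket: -A^-4 + 1 + A^8, w = +4
1 component, writhe +4, over 4 crossings
det 3, colorings 9 of 3^4 — tricolorable
observation: |V(-1)| = 3: so tricolorable, since 3 divides 3


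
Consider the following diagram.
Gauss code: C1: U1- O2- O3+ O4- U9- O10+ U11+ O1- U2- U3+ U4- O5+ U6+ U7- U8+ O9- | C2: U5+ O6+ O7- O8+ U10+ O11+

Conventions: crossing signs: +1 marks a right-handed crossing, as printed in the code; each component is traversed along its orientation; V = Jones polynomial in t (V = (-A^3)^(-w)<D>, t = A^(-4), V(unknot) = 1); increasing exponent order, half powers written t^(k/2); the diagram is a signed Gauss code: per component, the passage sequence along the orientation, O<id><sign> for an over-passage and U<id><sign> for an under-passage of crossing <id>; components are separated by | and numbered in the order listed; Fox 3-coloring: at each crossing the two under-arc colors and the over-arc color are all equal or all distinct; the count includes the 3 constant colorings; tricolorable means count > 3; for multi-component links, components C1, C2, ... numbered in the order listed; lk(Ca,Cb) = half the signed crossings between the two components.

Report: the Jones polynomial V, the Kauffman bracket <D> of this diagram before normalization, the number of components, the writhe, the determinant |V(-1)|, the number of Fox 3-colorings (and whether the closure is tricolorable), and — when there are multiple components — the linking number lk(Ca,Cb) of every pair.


V(t) = t^(-5/2) - 2t^(-3/2) + 3t^(-1/2) - 4t^(1/2) + 3t^(3/2) - 4t^(5/2) + 2t^(7/2) - t^(9/2)
bracket: A^-15 - 2A^-11 + 4A^-7 - 3A^-3 + 4A - 3A^5 + 2A^9 - A^13, w = +1
2 components, writhe +1, over 11 crossings
lk(C1,C2) = +2
det 20, colorings 3 of 3^11 — not tricolorable
observation: span 7 respects span(V) <= c + mu - 1 = 12 for this 2-component diagram


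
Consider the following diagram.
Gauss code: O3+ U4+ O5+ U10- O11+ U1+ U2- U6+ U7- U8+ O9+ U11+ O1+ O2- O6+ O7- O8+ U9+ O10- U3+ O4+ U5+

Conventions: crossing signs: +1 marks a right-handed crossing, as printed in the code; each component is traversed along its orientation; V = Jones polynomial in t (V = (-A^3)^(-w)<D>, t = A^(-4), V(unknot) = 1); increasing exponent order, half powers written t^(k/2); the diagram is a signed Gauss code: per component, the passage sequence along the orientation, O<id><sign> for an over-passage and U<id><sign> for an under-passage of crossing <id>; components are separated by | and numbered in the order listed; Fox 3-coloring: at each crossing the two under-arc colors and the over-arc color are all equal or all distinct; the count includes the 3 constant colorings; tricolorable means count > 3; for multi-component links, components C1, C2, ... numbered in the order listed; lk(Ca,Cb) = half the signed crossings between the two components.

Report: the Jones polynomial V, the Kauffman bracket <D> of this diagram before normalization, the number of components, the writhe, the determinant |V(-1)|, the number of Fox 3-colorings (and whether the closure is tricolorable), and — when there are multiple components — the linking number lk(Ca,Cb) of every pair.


Jones polynomial: V(t) = t^2 + 2t^4 - 2t^5 + t^6 - 2t^7 + t^8
<D> = -A^-17 + 2A^-13 - A^-9 + 2A^-5 - 2A^-1 - A^7; writhe +5
components 1, writhe +5 (11 crossings)
3-colorings: 27 of 3^11, det 9 — tricolorable
note: w = +5 (over 11 crossings) is diagram-only; (-A^3)^(-5) removes it from V


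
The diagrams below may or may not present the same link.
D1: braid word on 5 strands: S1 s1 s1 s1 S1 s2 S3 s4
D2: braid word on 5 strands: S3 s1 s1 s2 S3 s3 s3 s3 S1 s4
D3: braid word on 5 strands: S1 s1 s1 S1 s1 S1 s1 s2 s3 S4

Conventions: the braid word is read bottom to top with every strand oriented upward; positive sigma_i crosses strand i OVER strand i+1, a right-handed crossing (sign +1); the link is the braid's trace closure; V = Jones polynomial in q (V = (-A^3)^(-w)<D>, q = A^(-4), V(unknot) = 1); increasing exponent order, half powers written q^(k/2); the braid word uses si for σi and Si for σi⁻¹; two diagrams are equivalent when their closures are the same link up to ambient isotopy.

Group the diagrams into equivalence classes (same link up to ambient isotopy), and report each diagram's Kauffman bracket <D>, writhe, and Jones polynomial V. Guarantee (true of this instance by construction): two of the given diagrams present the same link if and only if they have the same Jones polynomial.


equivalence classes: {D1, D2, D3}
D1 (bracket A^6; 8 crossings at w = +2): V = 1
V(D2) = 1  [10 crossings, <D> = A^12, w = +4]
D3 (bracket A^6; 10 crossings at w = +2): V = 1
key observation: one V(q) for all 3 diagrams — one class (guaranteed)


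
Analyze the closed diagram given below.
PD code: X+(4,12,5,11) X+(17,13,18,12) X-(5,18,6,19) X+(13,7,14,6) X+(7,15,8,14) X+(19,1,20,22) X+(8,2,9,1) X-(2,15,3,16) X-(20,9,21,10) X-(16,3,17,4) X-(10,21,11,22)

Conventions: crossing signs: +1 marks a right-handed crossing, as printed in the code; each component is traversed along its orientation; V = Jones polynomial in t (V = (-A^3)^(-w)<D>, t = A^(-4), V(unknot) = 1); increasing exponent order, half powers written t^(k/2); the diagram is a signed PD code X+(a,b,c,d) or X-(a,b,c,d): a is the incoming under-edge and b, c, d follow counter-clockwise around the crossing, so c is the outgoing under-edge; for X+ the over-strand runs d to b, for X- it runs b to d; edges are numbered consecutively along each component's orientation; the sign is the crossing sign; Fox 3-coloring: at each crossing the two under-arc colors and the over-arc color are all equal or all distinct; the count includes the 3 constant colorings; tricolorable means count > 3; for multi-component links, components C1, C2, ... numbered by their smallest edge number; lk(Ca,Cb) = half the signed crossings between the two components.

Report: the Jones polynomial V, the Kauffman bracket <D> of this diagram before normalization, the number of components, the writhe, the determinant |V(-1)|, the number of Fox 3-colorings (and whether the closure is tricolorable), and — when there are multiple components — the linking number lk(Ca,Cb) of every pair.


V(t) = -t^-3 + t^-2 - t^-1 + 3 - t + t^2 - t^3
bracket: A^-9 - A^-5 + A^-1 - 3A^3 + A^7 - A^11 + A^15, w = +1
1 component, writhe +1, over 11 crossings
det 9, colorings 27 of 3^11 — tricolorable
observation: det 9 = |V(-1)|; divisible by 3, so tricolorable


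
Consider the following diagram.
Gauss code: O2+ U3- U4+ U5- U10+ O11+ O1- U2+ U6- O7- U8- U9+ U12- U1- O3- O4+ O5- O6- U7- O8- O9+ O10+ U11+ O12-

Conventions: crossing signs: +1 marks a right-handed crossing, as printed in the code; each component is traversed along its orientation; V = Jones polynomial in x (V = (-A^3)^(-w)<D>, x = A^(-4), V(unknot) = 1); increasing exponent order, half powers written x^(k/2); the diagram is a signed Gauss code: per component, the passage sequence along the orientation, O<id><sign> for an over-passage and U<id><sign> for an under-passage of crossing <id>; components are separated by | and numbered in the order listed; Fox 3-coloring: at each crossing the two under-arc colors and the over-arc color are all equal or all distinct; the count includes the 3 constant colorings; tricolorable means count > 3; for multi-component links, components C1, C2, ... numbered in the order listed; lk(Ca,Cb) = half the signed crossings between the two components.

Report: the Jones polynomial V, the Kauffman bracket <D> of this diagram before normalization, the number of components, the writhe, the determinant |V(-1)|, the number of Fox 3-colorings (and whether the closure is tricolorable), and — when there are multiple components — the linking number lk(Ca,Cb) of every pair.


V(x) = -x^-5 + x^-4 - x^-3 + 2x^-2 - x^-1 + 2 - x
bracket: -A^-10 + 2A^-6 - A^-2 + 2A^2 - A^6 + A^10 - A^14, w = -2
1 component, writhe -2, over 12 crossings
det 9, colorings 9 of 3^12 — tricolorable
observation: V spans 6 powers of x: at least 6 crossings in any diagram


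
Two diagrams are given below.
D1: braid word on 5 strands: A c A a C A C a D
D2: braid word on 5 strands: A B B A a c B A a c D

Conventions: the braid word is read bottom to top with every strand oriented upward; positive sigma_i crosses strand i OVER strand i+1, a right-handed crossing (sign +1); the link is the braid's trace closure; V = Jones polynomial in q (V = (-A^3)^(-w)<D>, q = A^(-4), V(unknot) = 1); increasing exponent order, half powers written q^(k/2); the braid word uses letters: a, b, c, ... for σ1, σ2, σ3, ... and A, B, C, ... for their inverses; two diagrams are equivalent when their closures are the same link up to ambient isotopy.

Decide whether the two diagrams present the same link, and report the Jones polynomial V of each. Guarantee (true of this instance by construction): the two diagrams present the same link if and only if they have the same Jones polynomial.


equivalent: no
V(D1) = -q^(-1/2) - q^(1/2)  (w -3, c 9, <D> = A^-11 + A^-7)
V(D2) = q^(-7/2) - 2q^(-5/2) + q^(-3/2) - 2q^(-1/2) + q^(1/2) - q^(3/2)  [11 crossings, <D> = A^-15 - A^-11 + 2A^-7 - A^-3 + 2A - A^5, w = -3]
key observation: comparing 2 Jones polynomials yields 2 groups


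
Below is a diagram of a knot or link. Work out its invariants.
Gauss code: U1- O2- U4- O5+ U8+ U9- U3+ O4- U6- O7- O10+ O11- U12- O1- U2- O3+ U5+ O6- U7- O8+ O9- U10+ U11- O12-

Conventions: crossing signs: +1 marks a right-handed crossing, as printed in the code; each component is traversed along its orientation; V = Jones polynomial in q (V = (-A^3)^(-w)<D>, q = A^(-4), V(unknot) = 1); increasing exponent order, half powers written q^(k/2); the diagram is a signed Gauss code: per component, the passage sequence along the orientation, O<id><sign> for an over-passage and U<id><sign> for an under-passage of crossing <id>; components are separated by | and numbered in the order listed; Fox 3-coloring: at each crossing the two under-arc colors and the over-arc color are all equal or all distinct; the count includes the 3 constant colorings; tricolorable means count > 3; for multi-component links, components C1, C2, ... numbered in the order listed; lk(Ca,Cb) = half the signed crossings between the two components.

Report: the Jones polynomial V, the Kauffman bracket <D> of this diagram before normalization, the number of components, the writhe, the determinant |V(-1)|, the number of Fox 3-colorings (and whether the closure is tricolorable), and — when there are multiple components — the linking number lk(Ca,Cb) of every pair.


V(q) = q^-8 - 2q^-7 + 2q^-6 - 3q^-5 + 3q^-4 - 2q^-3 + 2q^-2 - q^-1 + 1
bracket: A^-12 - A^-8 + 2A^-4 - 2 + 3A^4 - 3A^8 + 2A^12 - 2A^16 + A^20, w = -4
1 component, writhe -4, over 12 crossings
det 17, colorings 3 of 3^12 — not tricolorable
observation: |V(-1)| = 17: so not tricolorable, since 3 does not divide 17


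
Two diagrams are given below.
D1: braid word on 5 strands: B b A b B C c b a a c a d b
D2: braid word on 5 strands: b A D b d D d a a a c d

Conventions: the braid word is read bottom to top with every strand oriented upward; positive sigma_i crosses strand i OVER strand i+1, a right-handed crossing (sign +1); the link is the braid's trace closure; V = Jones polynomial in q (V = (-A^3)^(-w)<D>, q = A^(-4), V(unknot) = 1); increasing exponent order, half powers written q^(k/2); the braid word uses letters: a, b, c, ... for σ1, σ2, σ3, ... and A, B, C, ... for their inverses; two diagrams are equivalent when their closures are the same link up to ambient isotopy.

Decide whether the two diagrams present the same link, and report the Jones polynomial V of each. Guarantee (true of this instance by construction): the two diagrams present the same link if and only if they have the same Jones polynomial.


same link: yes
V(D1) = q - q^2 + 2q^3 - q^4 + q^5 - q^6  [14 crossings, <D> = -A^-6 + A^-2 - A^2 + 2A^6 - A^10 + A^14, w = +6]
V(D2) = q - q^2 + 2q^3 - q^4 + q^5 - q^6  [12 crossings, <D> = -A^-6 + A^-2 - A^2 + 2A^6 - A^10 + A^14, w = +6]
insight: D2 (12 crossings) and D1 (14) are Markov-related braid presentations


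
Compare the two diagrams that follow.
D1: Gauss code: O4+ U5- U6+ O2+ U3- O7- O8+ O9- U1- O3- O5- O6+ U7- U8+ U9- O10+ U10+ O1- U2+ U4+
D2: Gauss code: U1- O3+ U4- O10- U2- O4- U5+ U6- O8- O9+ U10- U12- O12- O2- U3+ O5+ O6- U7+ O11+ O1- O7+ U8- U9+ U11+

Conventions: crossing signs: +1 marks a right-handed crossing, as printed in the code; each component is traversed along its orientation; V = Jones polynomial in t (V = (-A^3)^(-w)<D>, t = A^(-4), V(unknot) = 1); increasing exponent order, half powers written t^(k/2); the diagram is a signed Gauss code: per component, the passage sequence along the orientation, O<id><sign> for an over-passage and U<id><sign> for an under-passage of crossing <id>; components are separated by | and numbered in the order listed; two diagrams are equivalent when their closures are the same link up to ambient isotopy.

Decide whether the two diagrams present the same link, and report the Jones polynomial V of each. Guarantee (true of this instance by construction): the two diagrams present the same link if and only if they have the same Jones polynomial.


equivalent: yes
V(D1) = -t^-4 + t^-3 + t^-1  (w 0, c 10, <D> = A^4 + A^12 - A^16)
V(D2) = -t^-4 + t^-3 + t^-1  (w -2, c 12, <D> = A^-2 + A^6 - A^10)
why: Reidemeister moves carry D1 (10 crossings) to D2 (12)


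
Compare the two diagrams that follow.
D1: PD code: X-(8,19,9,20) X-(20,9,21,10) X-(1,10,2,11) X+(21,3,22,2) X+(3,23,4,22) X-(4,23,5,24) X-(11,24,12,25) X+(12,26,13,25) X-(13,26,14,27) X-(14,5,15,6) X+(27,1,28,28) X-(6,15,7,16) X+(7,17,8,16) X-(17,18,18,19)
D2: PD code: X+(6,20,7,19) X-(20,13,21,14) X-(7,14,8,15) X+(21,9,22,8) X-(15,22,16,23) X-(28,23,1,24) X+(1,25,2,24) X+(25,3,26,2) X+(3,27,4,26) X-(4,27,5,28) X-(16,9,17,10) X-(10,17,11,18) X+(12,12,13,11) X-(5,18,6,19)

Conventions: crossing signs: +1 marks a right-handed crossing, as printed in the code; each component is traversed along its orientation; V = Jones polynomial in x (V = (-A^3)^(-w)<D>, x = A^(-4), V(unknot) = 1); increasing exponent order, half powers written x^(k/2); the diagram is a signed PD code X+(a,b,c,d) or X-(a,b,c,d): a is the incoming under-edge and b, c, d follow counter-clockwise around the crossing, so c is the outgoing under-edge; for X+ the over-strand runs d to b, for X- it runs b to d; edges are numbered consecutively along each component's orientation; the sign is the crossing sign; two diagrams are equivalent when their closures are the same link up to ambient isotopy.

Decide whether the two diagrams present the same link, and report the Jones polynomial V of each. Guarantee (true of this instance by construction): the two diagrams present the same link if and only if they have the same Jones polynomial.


same link: yes
V(D1) = -x^-6 + x^-5 - x^-4 + 2x^-3 - x^-2 + x^-1  [14 crossings, <D> = A^-8 - A^-4 + 2 - A^4 + A^8 - A^12, w = -4]
V(D2) = -x^-6 + x^-5 - x^-4 + 2x^-3 - x^-2 + x^-1  [14 crossings, <D> = A^-2 - A^2 + 2A^6 - A^10 + A^14 - A^18, w = -2]
insight: all 2 diagrams share one V(x), hence one class


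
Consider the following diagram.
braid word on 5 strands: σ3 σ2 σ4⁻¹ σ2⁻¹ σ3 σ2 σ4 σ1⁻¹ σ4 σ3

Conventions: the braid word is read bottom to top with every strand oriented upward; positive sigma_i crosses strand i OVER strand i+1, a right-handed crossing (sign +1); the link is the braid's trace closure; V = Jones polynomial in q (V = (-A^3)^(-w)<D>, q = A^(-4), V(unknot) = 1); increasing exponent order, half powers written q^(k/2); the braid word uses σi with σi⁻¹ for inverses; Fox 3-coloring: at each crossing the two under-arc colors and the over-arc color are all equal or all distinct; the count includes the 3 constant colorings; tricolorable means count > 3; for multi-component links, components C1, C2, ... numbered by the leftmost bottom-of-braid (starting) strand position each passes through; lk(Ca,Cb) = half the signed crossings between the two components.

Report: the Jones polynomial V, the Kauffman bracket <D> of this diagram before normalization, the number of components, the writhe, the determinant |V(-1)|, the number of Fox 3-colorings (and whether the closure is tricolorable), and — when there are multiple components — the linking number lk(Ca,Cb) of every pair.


V(q) = q - q^2 + 2q^3 - q^4 + q^5 - q^6
bracket: -A^-12 + A^-8 - A^-4 + 2 - A^4 + A^8, w = +4
1 component, writhe +4, over 10 crossings
det 7, colorings 3 of 3^10 — not tricolorable
observation: w = +4 shifts under R1 moves; the (-A^3)^(-4) factor cancels that in V


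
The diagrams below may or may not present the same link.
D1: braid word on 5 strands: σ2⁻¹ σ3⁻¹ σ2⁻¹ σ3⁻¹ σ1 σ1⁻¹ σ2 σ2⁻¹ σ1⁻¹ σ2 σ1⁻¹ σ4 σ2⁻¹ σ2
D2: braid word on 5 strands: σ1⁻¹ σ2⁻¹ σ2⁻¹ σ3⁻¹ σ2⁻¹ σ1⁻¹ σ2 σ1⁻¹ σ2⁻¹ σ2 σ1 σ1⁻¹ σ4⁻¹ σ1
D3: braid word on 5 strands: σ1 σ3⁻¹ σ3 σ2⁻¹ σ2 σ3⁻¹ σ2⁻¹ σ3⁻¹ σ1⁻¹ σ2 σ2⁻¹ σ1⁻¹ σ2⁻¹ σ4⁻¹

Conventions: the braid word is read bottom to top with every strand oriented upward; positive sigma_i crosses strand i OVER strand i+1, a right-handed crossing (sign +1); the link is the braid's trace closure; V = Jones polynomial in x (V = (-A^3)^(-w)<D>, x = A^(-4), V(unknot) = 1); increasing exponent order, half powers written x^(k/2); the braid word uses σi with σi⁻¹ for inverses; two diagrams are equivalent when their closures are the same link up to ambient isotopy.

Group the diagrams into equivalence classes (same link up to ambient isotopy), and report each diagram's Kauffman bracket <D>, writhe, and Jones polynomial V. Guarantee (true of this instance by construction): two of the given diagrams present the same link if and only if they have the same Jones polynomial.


classes: {D1, D2, D3}
V(D1) = -x^-6 + x^-5 - x^-4 + 2x^-3 - x^-2 + x^-1  [14 crossings, <D> = A^-8 - A^-4 + 2 - A^4 + A^8 - A^12, w = -4]
V(D2) = -x^-6 + x^-5 - x^-4 + 2x^-3 - x^-2 + x^-1  (w -6, c 14, <D> = A^-14 - A^-10 + 2A^-6 - A^-2 + A^2 - A^6)
V(D3) = -x^-6 + x^-5 - x^-4 + 2x^-3 - x^-2 + x^-1  (w -6, c 14, <D> = A^-14 - A^-10 + 2A^-6 - A^-2 + A^2 - A^6)
insight: all 3 diagrams share one V(x), hence one class


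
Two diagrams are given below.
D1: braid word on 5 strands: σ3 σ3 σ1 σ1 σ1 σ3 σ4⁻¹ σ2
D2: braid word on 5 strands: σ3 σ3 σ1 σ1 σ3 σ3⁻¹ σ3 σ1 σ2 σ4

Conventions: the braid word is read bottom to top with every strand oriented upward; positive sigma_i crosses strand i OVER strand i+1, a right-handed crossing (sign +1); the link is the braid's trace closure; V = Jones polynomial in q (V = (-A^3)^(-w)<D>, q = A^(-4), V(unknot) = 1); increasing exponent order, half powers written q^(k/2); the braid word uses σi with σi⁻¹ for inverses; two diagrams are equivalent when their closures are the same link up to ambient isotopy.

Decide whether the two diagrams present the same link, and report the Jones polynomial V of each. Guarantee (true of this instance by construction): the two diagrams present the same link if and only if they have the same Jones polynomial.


equivalent: yes
D1 (bracket A^-14 - 2A^-10 + A^-6 - 2A^-2 + 2A^2 + A^10; 8 crossings at w = +6): V = q^2 + 2q^4 - 2q^5 + q^6 - 2q^7 + q^8
V(D2) = q^2 + 2q^4 - 2q^5 + q^6 - 2q^7 + q^8  [10 crossings, <D> = A^-8 - 2A^-4 + 1 - 2A^4 + 2A^8 + A^16, w = +8]
observation: D2 (10 crossings) and D1 (8) are Markov-related braid presentations


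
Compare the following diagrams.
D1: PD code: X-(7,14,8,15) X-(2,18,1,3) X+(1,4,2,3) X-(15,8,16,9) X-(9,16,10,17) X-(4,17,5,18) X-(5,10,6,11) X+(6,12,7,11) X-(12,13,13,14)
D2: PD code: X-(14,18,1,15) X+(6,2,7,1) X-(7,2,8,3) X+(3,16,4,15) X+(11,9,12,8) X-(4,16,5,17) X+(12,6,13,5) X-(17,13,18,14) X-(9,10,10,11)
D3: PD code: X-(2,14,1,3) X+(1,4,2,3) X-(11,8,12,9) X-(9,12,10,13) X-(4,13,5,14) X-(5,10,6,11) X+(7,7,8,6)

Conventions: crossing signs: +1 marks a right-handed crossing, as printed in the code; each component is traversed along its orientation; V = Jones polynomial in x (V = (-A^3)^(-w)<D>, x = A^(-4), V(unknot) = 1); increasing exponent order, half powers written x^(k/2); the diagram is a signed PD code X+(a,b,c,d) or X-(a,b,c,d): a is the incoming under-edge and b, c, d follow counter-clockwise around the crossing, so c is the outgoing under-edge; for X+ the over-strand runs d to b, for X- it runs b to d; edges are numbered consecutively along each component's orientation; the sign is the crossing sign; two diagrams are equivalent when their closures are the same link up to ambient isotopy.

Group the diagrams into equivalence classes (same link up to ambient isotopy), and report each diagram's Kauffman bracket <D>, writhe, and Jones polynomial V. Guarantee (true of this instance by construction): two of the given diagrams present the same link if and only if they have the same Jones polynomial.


classes: {D1, D3} | {D2}
V(D1) = x^(-9/2) - x^(-5/2) - x^(-3/2) - x^(-1/2)  [9 crossings, <D> = A^-13 + A^-9 + A^-5 - A^3, w = -5]
V(D2) = -x^(-5/2) - x^(-1/2)  [9 crossings, <D> = A^-1 + A^7, w = -1]
V(D3) = x^(-9/2) - x^(-5/2) - x^(-3/2) - x^(-1/2)  (w -3, c 7, <D> = A^-7 + A^-3 + A - A^9)
insight: comparing 3 Jones polynomials yields 2 groups


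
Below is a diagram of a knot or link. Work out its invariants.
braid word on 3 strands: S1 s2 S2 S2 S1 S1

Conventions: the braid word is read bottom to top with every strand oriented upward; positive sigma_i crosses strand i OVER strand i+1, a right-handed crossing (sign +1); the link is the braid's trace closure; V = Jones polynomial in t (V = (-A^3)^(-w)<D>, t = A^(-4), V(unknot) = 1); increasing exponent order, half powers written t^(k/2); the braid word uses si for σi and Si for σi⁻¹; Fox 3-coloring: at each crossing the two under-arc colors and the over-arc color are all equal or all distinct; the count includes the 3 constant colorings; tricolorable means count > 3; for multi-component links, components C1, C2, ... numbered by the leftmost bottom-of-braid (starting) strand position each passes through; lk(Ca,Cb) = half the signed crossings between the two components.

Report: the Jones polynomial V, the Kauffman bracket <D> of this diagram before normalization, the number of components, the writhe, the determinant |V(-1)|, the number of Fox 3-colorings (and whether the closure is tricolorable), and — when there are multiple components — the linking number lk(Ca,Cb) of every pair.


Jones polynomial: V(t) = -t^-4 + t^-3 + t^-1
<D> = A^-8 + 1 - A^4; writhe -4
components 1, writhe -4 (6 crossings)
3-colorings: 9 of 3^6, det 3 — tricolorable
note: w = -4 (over 6 crossings) is diagram-only; (-A^3)^(4) removes it from V


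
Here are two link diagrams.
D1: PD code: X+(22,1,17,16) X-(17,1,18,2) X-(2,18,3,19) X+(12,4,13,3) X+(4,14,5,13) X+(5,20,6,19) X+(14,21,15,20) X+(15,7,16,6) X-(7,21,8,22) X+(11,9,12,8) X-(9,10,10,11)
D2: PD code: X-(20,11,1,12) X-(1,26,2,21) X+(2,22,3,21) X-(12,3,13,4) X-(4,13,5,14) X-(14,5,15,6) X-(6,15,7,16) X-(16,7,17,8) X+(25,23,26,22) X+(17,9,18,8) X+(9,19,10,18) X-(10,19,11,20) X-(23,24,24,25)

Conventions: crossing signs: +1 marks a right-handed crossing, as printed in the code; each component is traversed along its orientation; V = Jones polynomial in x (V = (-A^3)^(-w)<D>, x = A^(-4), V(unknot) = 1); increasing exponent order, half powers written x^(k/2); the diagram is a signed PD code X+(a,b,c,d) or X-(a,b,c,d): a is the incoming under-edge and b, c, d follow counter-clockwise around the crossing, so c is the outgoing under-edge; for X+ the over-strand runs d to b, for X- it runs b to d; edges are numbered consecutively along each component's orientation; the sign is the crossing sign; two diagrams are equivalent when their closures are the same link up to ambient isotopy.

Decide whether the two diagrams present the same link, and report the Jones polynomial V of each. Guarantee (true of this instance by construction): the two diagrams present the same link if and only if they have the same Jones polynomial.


same link: no
V(D1) = -x^(1/2) - x^(3/2) - x^(5/2) + x^(9/2)  [11 crossings, <D> = -A^-9 + A^-1 + A^3 + A^7, w = +3]
V(D2) = x^(-15/2) - x^(-7/2) - x^(-5/2) - x^(-3/2)  [13 crossings, <D> = A^-9 + A^-5 + A^-1 - A^15, w = -5]
insight: V(x) takes 2 values over 2 diagrams, fixing the grouping


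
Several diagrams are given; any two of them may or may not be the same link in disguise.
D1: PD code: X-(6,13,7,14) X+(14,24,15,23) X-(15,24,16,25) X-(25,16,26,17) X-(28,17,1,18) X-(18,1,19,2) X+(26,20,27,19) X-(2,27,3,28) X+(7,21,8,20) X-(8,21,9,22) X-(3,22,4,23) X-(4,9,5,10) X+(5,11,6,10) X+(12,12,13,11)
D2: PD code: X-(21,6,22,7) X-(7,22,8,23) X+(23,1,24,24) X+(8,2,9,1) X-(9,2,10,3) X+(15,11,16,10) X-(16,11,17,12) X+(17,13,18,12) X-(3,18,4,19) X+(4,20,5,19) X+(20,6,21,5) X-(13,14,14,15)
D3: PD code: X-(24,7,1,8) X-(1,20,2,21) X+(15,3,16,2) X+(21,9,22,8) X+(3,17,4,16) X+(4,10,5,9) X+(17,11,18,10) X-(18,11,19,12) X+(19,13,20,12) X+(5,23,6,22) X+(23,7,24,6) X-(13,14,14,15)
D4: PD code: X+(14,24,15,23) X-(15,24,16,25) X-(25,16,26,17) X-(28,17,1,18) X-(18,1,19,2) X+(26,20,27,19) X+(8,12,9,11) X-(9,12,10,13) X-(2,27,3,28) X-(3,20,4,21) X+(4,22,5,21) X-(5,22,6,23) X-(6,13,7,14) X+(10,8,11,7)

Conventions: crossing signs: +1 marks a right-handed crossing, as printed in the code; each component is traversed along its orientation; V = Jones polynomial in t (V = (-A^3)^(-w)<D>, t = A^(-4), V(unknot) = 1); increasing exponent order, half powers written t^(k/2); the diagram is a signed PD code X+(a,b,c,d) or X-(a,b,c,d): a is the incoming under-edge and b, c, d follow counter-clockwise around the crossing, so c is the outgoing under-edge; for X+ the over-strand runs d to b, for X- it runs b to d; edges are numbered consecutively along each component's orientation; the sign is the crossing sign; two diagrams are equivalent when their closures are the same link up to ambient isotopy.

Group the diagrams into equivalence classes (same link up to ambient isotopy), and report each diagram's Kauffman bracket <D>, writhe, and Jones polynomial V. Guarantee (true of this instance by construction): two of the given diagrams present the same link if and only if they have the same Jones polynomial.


classes: {D1, D4} | {D2} | {D3}
V(D1) = -t^-6 + t^-5 - t^-4 + 2t^-3 - t^-2 + t^-1  [14 crossings, <D> = A^-8 - A^-4 + 2 - A^4 + A^8 - A^12, w = -4]
V(D2) = 1  (w 0, c 12, <D> = 1)
D3 (bracket -A^-12 + A^-8 - A^-4 + 2 - A^4 + A^8; 12 crossings at w = +4): V = t - t^2 + 2t^3 - t^4 + t^5 - t^6
D4 (bracket A^-8 - A^-4 + 2 - A^4 + A^8 - A^12; 14 crossings at w = -4): V = -t^-6 + t^-5 - t^-4 + 2t^-3 - t^-2 + t^-1
insight: 3 values of V(t) split the 4 diagrams


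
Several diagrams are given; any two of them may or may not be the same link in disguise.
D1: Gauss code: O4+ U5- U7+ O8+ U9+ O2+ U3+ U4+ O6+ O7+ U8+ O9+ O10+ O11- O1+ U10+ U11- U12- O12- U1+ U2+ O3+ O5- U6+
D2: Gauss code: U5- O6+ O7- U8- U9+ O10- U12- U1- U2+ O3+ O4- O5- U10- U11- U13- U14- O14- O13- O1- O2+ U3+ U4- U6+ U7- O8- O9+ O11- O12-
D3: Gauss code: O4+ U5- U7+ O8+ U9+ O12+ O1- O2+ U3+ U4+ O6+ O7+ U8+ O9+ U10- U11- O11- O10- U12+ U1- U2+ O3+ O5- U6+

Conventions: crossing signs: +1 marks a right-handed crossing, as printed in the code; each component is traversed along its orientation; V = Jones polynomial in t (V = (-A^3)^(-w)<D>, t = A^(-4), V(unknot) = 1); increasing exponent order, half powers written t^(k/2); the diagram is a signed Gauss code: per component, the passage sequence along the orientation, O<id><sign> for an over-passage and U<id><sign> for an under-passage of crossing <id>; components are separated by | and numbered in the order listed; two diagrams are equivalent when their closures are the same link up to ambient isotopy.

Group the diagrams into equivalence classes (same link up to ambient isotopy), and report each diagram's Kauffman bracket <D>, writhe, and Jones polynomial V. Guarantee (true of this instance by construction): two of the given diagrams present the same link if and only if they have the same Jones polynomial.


equivalence classes: {D1, D3} | {D2}
D1 (bracket -A^-18 + A^-14 - 2A^-10 + 3A^-6 - 2A^-2 + 2A^2 - A^6 + A^10; 12 crossings at w = +6): V = t^2 - t^3 + 2t^4 - 2t^5 + 3t^6 - 2t^7 + t^8 - t^9
D2 (bracket A^-14 + A^-6 - A^-2; 14 crossings at w = -6): V = -t^-4 + t^-3 + t^-1
V(D3) = t^2 - t^3 + 2t^4 - 2t^5 + 3t^6 - 2t^7 + t^8 - t^9  [12 crossings, <D> = -A^-24 + A^-20 - 2A^-16 + 3A^-12 - 2A^-8 + 2A^-4 - 1 + A^4, w = +4]
key observation: 2 classes among 3 diagrams; unequal V(t) rules out equality


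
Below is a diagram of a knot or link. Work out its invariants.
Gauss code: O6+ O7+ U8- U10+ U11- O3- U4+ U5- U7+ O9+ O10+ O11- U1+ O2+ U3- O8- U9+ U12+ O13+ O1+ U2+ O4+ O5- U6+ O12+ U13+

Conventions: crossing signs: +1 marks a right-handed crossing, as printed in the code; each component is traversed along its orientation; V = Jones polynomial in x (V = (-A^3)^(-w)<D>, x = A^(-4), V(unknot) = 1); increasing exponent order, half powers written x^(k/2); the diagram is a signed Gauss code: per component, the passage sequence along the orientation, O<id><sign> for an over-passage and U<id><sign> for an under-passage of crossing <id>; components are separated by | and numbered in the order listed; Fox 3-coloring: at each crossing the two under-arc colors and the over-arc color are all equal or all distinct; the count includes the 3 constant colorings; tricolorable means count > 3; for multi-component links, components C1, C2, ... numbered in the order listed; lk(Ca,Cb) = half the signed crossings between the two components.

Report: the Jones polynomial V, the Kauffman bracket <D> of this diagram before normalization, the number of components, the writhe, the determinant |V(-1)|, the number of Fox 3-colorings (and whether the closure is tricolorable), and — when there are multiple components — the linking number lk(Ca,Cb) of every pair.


Jones polynomial: V(x) = 1 - x + 2x^2 - 2x^3 + 2x^4 - 2x^5 + 2x^6 - x^7
<D> = A^-13 - 2A^-9 + 2A^-5 - 2A^-1 + 2A^3 - 2A^7 + A^11 - A^15; writhe +5
components 1, writhe +5 (13 crossings)
3-colorings: 3 of 3^13, det 13 — not tricolorable
note: w = +5 (over 13 crossings) is diagram-only; (-A^3)^(-5) removes it from V


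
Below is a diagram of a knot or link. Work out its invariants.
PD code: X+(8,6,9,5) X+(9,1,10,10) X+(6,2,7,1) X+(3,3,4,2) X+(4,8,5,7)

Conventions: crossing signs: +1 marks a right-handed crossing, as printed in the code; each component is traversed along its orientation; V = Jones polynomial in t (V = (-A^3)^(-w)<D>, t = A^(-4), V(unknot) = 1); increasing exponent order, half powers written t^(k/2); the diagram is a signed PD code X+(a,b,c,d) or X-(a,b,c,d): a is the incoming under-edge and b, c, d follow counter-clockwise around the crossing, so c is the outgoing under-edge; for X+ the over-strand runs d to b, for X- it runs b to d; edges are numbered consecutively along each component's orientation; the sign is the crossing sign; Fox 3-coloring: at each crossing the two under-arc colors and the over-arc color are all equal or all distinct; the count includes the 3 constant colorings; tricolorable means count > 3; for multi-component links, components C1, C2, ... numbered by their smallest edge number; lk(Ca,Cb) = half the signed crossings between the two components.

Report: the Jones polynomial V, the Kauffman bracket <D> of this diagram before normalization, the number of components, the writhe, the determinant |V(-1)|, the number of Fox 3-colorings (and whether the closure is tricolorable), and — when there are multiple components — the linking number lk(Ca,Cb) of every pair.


V = t + t^3 - t^4
<D> = A^-1 - A^3 - A^11 (w = +5)
1 component over 5 crossings, w = +5
9 Fox colorings among 3^5, |V(-1)| = 3: tricolorable
why: the span of V is 3, forcing >= 3 crossings in any diagram
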